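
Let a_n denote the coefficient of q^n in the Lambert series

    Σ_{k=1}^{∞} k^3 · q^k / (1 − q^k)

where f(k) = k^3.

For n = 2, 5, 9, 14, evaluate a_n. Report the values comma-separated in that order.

[q^2] f(1)=1,f(2)=8 ⇒ 9
n=5: 5·1 1·5  f→[125+1]=126
q^9  k|9↦f(k): 1:1 3:27 9:729  a_9=757
d|14:{14,7,2,1}  Σf=2744+343+8+1=3096

9, 126, 757, 3096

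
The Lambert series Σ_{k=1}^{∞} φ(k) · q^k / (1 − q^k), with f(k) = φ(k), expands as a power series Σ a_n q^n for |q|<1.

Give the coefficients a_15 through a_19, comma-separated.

d|15:{15,5,3,1}  Σφ=8+4+2+1=15
n=16: 1·16 2·8 4·4 8·2 16·1  φ→[1+1+2+4+8]=16
q^17  k|17↦φ(k): 17:16 1:1  a_17=17
d|18:{1,2,3,6,9,18}  Σφ=1+1+2+2+6+6=18
d|19:{1,19}  Σφ=1+18=19

15, 16, 17, 18, 19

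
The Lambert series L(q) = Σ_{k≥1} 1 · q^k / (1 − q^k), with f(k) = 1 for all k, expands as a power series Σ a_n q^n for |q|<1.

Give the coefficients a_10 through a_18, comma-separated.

n=10: 10·1 5·2 2·5 1·10  f→[1+1+1+1]=4
q^11  k|11↦f(k): 1:1 11:1  a_11=2
n=12: 12·1 6·2 4·3 3·4 2·6 1·12  f→[1+1+1+1+1+1]=6
n=13: 1·13 13·1  f→[1+1]=2
q^14  k|14↦f(k): 1:1 2:1 7:1 14:1  a_14=4
[q^15] f(15)=1,f(5)=1,f(3)=1,f(1)=1 ⇒ 4
n=16: 16·1 8·2 4·4 2·8 1·16  f→[1+1+1+1+1]=5
n=17: 17·1 1·17  f→[1+1]=2
[q^18] f(1)=1,f(2)=1,f(3)=1,f(6)=1,f(9)=1,f(18)=1 ⇒ 6

4, 2, 6, 2, 4, 4, 5, 2, 6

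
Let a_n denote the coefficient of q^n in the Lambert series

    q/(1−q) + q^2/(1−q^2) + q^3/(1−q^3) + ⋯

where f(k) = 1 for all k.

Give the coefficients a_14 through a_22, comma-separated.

[q^14] f(1)=1,f(2)=1,f(7)=1,f(14)=1 ⇒ 4
q^15  k|15↦f(k): 15:1 5:1 3:1 1:1  a_15=4
[q^16] f(16)=1,f(8)=1,f(4)=1,f(2)=1,f(1)=1 ⇒ 5
d|17:{17,1}  Σf=1+1=2
n=18: 18·1 9·2 6·3 3·6 2·9 1·18  f→[1+1+1+1+1+1]=6
[q^19] f(1)=1,f(19)=1 ⇒ 2
n=20: 20·1 10·2 5·4 4·5 2·10 1·20  f→[1+1+1+1+1+1]=6
n=21: 1·21 3·7 7·3 21·1  f→[1+1+1+1]=4
q^22  k|22↦f(k): 22:1 11:1 2:1 1:1  a_22=4

4, 4, 5, 2, 6, 2, 6, 4, 4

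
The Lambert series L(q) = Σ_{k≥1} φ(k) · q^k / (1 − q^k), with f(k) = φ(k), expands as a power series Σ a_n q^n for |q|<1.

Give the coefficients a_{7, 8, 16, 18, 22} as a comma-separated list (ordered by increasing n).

q^7  k|7↦φ(k): 1:1 7:6  a_7=7
n=8: 8·1 4·2 2·4 1·8  φ→[4+2+1+1]=8
d|16:{16,8,4,2,1}  Σφ=8+4+2+1+1=16
q^18  k|18↦φ(k): 1:1 2:1 3:2 6:2 9:6 18:6  a_18=18
q^22  k|22↦φ(k): 22:10 11:10 2:1 1:1  a_22=22

7, 8, 16, 18, 22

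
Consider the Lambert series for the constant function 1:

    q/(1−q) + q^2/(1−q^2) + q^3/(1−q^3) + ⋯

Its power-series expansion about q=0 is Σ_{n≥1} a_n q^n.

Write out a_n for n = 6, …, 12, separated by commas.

q^6  k|6↦f(k): 1:1 2:1 3:1 6:1  a_6=4
[q^7] f(7)=1,f(1)=1 ⇒ 2
q^8  k|8↦f(k): 1:1 2:1 4:1 8:1  a_8=4
[q^9] f(1)=1,f(3)=1,f(9)=1 ⇒ 3
n=10: 10·1 5·2 2·5 1·10  f→[1+1+1+1]=4
q^11  k|11↦f(k): 11:1 1:1  a_11=2
d|12:{1,2,3,4,6,12}  Σf=1+1+1+1+1+1=6

4, 2, 4, 3, 4, 2, 6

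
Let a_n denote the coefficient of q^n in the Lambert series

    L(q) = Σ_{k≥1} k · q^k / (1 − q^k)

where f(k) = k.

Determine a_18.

d|18:{1,2,3,6,9,18}  Σf=1+2+3+6+9+18=39

a_18 = 39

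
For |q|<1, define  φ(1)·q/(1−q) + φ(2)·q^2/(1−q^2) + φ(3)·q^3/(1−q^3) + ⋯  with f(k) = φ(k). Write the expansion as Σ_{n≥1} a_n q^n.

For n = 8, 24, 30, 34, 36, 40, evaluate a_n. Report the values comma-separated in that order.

q^8  k|8↦φ(k): 1:1 2:1 4:2 8:4  a_8=8
d|24:{24,12,8,6,4,3,2,1}  Σφ=8+4+4+2+2+2+1+1=24
n=30: 30·1 15·2 10·3 6·5 5·6 3·10 2·15 1·30  φ→[8+8+4+2+4+2+1+1]=30
[q^34] φ(1)=1,φ(2)=1,φ(17)=16,φ(34)=16 ⇒ 34
q^36  k|36↦φ(k): 36:12 18:6 12:4 9:6 6:2 4:2 3:2 2:1 1:1  a_36=36
d|40:{40,20,10,8,5,4,2,1}  Σφ=16+8+4+4+4+2+1+1=40

8, 24, 30, 34, 36, 40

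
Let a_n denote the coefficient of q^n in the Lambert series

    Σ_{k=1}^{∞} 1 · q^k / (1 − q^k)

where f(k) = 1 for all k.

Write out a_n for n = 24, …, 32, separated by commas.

8, 3, 4, 4, 6, 2, 8, 2, 6

d|24:{24,12,8,6,4,3,2,1}  Σf=1+1+1+1+1+1+1+1=8
q^25  k|25↦f(k): 25:1 5:1 1:1  a_25=3
q^26  k|26↦f(k): 1:1 2:1 13:1 26:1  a_26=4
q^27  k|27↦f(k): 27:1 9:1 3:1 1:1  a_27=4
[q^28] f(1)=1,f(2)=1,f(4)=1,f(7)=1,f(14)=1,f(28)=1 ⇒ 6
d|29:{29,1}  Σf=1+1=2
d|30:{1,2,3,5,6,10,15,30}  Σf=1+1+1+1+1+1+1+1=8
[q^31] f(1)=1,f(31)=1 ⇒ 2
[q^32] f(32)=1,f(16)=1,f(8)=1,f(4)=1,f(2)=1,f(1)=1 ⇒ 6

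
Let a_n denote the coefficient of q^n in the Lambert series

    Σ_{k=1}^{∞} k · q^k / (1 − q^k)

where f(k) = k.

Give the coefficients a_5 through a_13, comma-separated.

[q^5] f(1)=1,f(5)=5 ⇒ 6
[q^6] f(1)=1,f(2)=2,f(3)=3,f(6)=6 ⇒ 12
d|7:{1,7}  Σf=1+7=8
n=8: 1·8 2·4 4·2 8·1  f→[1+2+4+8]=15
q^9  k|9↦f(k): 9:9 3:3 1:1  a_9=13
d|10:{10,5,2,1}  Σf=10+5+2+1=18
n=11: 1·11 11·1  f→[1+11]=12
d|12:{1,2,3,4,6,12}  Σf=1+2+3+4+6+12=28
n=13: 1·13 13·1  f→[1+13]=14

6, 12, 8, 15, 13, 18, 12, 28, 14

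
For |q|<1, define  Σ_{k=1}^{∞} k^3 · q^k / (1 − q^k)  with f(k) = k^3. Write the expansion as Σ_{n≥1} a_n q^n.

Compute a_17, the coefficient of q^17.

d|17:{17,1}  Σf=4913+1=4914

a_17 = 4914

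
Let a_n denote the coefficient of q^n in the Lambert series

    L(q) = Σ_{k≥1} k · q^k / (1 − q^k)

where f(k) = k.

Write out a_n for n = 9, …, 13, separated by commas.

13, 18, 12, 28, 14

n=9: 1·9 3·3 9·1  f→[1+3+9]=13
d|10:{1,2,5,10}  Σf=1+2+5+10=18
[q^11] f(11)=11,f(1)=1 ⇒ 12
d|12:{1,2,3,4,6,12}  Σf=1+2+3+4+6+12=28
n=13: 1·13 13·1  f→[1+13]=14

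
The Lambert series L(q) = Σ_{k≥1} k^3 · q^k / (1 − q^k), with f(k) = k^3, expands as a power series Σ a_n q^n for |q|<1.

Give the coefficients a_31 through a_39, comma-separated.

29792, 37449, 37296, 44226, 43344, 55261, 50654, 61740, 61544

d|31:{1,31}  Σf=1+29791=29792
q^32  k|32↦f(k): 1:1 2:8 4:64 8:512 16:4096 32:32768  a_32=37449
[q^33] f(1)=1,f(3)=27,f(11)=1331,f(33)=35937 ⇒ 37296
q^34  k|34↦f(k): 34:39304 17:4913 2:8 1:1  a_34=44226
q^35  k|35↦f(k): 1:1 5:125 7:343 35:42875  a_35=43344
[q^36] f(1)=1,f(2)=8,f(3)=27,f(4)=64,f(6)=216,f(9)=729,f(12)=1728,f(18)=5832,f(36)=46656 ⇒ 55261
q^37  k|37↦f(k): 1:1 37:50653  a_37=50654
q^38  k|38↦f(k): 1:1 2:8 19:6859 38:54872  a_38=61740
[q^39] f(1)=1,f(3)=27,f(13)=2197,f(39)=59319 ⇒ 61544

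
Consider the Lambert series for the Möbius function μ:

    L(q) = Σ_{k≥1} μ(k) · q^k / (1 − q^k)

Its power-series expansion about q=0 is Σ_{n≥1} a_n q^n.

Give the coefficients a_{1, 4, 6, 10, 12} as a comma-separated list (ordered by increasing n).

1, 0, 0, 0, 0

n=1: 1·1  μ→[1]=1
n=4: 4·1 2·2 1·4  μ→[0+(-1)+1]=0
[q^6] μ(1)=1,μ(2)=-1,μ(3)=-1,μ(6)=1 ⇒ 0
n=10: 1·10 2·5 5·2 10·1  μ→[1+(-1)+(-1)+1]=0
q^12  k|12↦μ(k): 1:1 2:-1 3:-1 4:0 6:1 12:0  a_12=0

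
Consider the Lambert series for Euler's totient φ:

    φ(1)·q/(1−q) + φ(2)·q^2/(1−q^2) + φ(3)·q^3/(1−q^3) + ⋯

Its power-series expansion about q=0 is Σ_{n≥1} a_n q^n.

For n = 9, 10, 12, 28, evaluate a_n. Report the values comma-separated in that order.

q^9  k|9↦φ(k): 1:1 3:2 9:6  a_9=9
n=10: 1·10 2·5 5·2 10·1  φ→[1+1+4+4]=10
d|12:{1,2,3,4,6,12}  Σφ=1+1+2+2+2+4=12
n=28: 28·1 14·2 7·4 4·7 2·14 1·28  φ→[12+6+6+2+1+1]=28

9, 10, 12, 28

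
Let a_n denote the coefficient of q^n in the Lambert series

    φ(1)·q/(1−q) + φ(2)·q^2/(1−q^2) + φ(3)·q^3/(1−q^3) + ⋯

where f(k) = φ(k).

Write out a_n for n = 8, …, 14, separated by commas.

n=8: 1·8 2·4 4·2 8·1  φ→[1+1+2+4]=8
d|9:{9,3,1}  Σφ=6+2+1=9
d|10:{1,2,5,10}  Σφ=1+1+4+4=10
d|11:{1,11}  Σφ=1+10=11
q^12  k|12↦φ(k): 12:4 6:2 4:2 3:2 2:1 1:1  a_12=12
q^13  k|13↦φ(k): 13:12 1:1  a_13=13
q^14  k|14↦φ(k): 1:1 2:1 7:6 14:6  a_14=14

8, 9, 10, 11, 12, 13, 14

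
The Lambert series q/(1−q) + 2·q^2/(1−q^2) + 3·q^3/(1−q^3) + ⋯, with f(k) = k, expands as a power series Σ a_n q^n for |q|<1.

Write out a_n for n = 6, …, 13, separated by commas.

12, 8, 15, 13, 18, 12, 28, 14

n=6: 6·1 3·2 2·3 1·6  f→[6+3+2+1]=12
n=7: 1·7 7·1  f→[1+7]=8
d|8:{1,2,4,8}  Σf=1+2+4+8=15
n=9: 9·1 3·3 1·9  f→[9+3+1]=13
n=10: 10·1 5·2 2·5 1·10  f→[10+5+2+1]=18
d|11:{11,1}  Σf=11+1=12
d|12:{12,6,4,3,2,1}  Σf=12+6+4+3+2+1=28
d|13:{13,1}  Σf=13+1=14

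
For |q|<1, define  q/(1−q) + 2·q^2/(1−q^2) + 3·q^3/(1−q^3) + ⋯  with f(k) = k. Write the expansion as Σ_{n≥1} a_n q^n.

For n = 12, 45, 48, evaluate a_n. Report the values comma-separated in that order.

d|12:{12,6,4,3,2,1}  Σf=12+6+4+3+2+1=28
q^45  k|45↦f(k): 1:1 3:3 5:5 9:9 15:15 45:45  a_45=78
d|48:{1,2,3,4,6,8,12,16,24,48}  Σf=1+2+3+4+6+8+12+16+24+48=124

28, 78, 124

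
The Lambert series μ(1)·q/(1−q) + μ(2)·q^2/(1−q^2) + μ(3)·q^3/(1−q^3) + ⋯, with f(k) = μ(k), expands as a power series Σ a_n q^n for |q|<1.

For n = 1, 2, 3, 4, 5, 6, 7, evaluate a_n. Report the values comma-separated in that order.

1, 0, 0, 0, 0, 0, 0

q^1  k|1↦μ(k): 1:1  a_1=1
d|2:{2,1}  Σμ=(-1)+1=0
d|3:{3,1}  Σμ=(-1)+1=0
q^4  k|4↦μ(k): 4:0 2:-1 1:1  a_4=0
d|5:{5,1}  Σμ=(-1)+1=0
d|6:{6,3,2,1}  Σμ=1+(-1)+(-1)+1=0
q^7  k|7↦μ(k): 7:-1 1:1  a_7=0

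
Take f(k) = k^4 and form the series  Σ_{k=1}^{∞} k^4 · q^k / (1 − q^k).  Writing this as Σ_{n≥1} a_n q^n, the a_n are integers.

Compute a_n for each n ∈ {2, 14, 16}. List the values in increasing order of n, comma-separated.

17, 40834, 69905

q^2  k|2↦f(k): 2:16 1:1  a_2=17
d|14:{14,7,2,1}  Σf=38416+2401+16+1=40834
q^16  k|16↦f(k): 1:1 2:16 4:256 8:4096 16:65536  a_16=69905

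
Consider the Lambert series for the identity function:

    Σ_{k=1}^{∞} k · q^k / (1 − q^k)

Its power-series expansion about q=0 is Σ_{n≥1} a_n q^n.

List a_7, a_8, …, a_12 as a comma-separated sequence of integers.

8, 15, 13, 18, 12, 28

q^7  k|7↦f(k): 1:1 7:7  a_7=8
[q^8] f(1)=1,f(2)=2,f(4)=4,f(8)=8 ⇒ 15
n=9: 9·1 3·3 1·9  f→[9+3+1]=13
d|10:{1,2,5,10}  Σf=1+2+5+10=18
d|11:{1,11}  Σf=1+11=12
d|12:{1,2,3,4,6,12}  Σf=1+2+3+4+6+12=28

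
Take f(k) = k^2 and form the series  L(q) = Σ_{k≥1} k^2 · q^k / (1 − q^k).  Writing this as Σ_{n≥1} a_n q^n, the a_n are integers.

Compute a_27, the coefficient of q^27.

a_27 = 820

d|27:{1,3,9,27}  Σf=1+9+81+729=820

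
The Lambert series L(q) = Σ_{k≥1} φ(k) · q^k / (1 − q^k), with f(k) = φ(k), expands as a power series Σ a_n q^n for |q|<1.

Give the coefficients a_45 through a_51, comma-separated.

[q^45] φ(45)=24,φ(15)=8,φ(9)=6,φ(5)=4,φ(3)=2,φ(1)=1 ⇒ 45
q^46  k|46↦φ(k): 46:22 23:22 2:1 1:1  a_46=46
d|47:{47,1}  Σφ=46+1=47
[q^48] φ(1)=1,φ(2)=1,φ(3)=2,φ(4)=2,φ(6)=2,φ(8)=4,φ(12)=4,φ(16)=8,φ(24)=8,φ(48)=16 ⇒ 48
n=49: 49·1 7·7 1·49  φ→[42+6+1]=49
d|50:{1,2,5,10,25,50}  Σφ=1+1+4+4+20+20=50
d|51:{1,3,17,51}  Σφ=1+2+16+32=51

45, 46, 47, 48, 49, 50, 51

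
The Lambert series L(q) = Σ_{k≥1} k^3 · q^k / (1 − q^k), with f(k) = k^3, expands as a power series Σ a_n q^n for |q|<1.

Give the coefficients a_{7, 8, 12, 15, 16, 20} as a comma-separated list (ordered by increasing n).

344, 585, 2044, 3528, 4681, 9198

d|7:{1,7}  Σf=1+343=344
n=8: 8·1 4·2 2·4 1·8  f→[512+64+8+1]=585
[q^12] f(12)=1728,f(6)=216,f(4)=64,f(3)=27,f(2)=8,f(1)=1 ⇒ 2044
d|15:{1,3,5,15}  Σf=1+27+125+3375=3528
[q^16] f(16)=4096,f(8)=512,f(4)=64,f(2)=8,f(1)=1 ⇒ 4681
d|20:{20,10,5,4,2,1}  Σf=8000+1000+125+64+8+1=9198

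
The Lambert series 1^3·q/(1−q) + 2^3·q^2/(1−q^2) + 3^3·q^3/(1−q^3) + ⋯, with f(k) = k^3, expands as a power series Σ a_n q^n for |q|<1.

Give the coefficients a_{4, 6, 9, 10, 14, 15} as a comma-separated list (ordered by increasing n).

73, 252, 757, 1134, 3096, 3528

n=4: 1·4 2·2 4·1  f→[1+8+64]=73
n=6: 6·1 3·2 2·3 1·6  f→[216+27+8+1]=252
q^9  k|9↦f(k): 9:729 3:27 1:1  a_9=757
d|10:{10,5,2,1}  Σf=1000+125+8+1=1134
d|14:{14,7,2,1}  Σf=2744+343+8+1=3096
n=15: 1·15 3·5 5·3 15·1  f→[1+27+125+3375]=3528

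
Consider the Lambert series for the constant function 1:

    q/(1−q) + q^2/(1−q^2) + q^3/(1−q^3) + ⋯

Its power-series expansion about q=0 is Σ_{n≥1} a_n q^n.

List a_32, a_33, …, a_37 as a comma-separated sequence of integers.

6, 4, 4, 4, 9, 2

d|32:{32,16,8,4,2,1}  Σf=1+1+1+1+1+1=6
[q^33] f(1)=1,f(3)=1,f(11)=1,f(33)=1 ⇒ 4
q^34  k|34↦f(k): 1:1 2:1 17:1 34:1  a_34=4
d|35:{35,7,5,1}  Σf=1+1+1+1=4
q^36  k|36↦f(k): 1:1 2:1 3:1 4:1 6:1 9:1 12:1 18:1 36:1  a_36=9
n=37: 37·1 1·37  f→[1+1]=2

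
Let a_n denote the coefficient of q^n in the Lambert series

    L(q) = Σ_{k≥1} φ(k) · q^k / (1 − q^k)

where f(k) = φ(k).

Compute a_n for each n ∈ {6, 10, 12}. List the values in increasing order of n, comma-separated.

n=6: 1·6 2·3 3·2 6·1  φ→[1+1+2+2]=6
d|10:{1,2,5,10}  Σφ=1+1+4+4=10
q^12  k|12↦φ(k): 1:1 2:1 3:2 4:2 6:2 12:4  a_12=12

6, 10, 12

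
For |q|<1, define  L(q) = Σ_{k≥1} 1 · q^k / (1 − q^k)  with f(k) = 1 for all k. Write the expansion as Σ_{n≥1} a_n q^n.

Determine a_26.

q^26  k|26↦f(k): 1:1 2:1 13:1 26:1  a_26=4

a_26 = 4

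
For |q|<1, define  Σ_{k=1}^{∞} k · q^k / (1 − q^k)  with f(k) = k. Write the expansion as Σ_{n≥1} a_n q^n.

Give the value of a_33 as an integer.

[q^33] f(33)=33,f(11)=11,f(3)=3,f(1)=1 ⇒ 48

a_33 = 48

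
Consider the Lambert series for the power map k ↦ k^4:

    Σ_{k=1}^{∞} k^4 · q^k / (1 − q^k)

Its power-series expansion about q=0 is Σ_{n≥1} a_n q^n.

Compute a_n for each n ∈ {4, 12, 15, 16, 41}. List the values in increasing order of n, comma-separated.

[q^4] f(1)=1,f(2)=16,f(4)=256 ⇒ 273
[q^12] f(1)=1,f(2)=16,f(3)=81,f(4)=256,f(6)=1296,f(12)=20736 ⇒ 22386
[q^15] f(15)=50625,f(5)=625,f(3)=81,f(1)=1 ⇒ 51332
q^16  k|16↦f(k): 16:65536 8:4096 4:256 2:16 1:1  a_16=69905
d|41:{1,41}  Σf=1+2825761=2825762

273, 22386, 51332, 69905, 2825762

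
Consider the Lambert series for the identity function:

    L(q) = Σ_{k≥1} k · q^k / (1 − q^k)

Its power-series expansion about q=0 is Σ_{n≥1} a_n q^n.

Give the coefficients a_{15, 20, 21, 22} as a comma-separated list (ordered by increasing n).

q^15  k|15↦f(k): 15:15 5:5 3:3 1:1  a_15=24
[q^20] f(20)=20,f(10)=10,f(5)=5,f(4)=4,f(2)=2,f(1)=1 ⇒ 42
n=21: 1·21 3·7 7·3 21·1  f→[1+3+7+21]=32
d|22:{1,2,11,22}  Σf=1+2+11+22=36

24, 42, 32, 36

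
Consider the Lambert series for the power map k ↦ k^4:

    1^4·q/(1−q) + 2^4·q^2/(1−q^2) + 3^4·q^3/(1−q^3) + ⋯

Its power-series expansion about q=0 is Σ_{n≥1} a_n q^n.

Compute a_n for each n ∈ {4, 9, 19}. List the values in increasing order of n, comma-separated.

n=4: 1·4 2·2 4·1  f→[1+16+256]=273
[q^9] f(1)=1,f(3)=81,f(9)=6561 ⇒ 6643
d|19:{19,1}  Σf=130321+1=130322

273, 6643, 130322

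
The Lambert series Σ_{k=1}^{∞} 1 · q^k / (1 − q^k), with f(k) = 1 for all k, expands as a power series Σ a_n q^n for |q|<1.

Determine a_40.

q^40  k|40↦f(k): 1:1 2:1 4:1 5:1 8:1 10:1 20:1 40:1  a_40=8

a_40 = 8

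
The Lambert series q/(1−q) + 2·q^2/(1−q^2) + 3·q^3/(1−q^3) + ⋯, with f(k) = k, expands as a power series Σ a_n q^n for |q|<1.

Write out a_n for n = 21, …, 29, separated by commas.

32, 36, 24, 60, 31, 42, 40, 56, 30

[q^21] f(21)=21,f(7)=7,f(3)=3,f(1)=1 ⇒ 32
d|22:{22,11,2,1}  Σf=22+11+2+1=36
[q^23] f(1)=1,f(23)=23 ⇒ 24
[q^24] f(1)=1,f(2)=2,f(3)=3,f(4)=4,f(6)=6,f(8)=8,f(12)=12,f(24)=24 ⇒ 60
d|25:{1,5,25}  Σf=1+5+25=31
[q^26] f(26)=26,f(13)=13,f(2)=2,f(1)=1 ⇒ 42
q^27  k|27↦f(k): 27:27 9:9 3:3 1:1  a_27=40
n=28: 28·1 14·2 7·4 4·7 2·14 1·28  f→[28+14+7+4+2+1]=56
[q^29] f(1)=1,f(29)=29 ⇒ 30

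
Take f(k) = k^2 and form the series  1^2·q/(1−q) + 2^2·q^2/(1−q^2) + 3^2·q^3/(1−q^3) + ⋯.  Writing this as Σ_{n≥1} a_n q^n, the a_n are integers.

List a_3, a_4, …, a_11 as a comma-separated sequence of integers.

q^3  k|3↦f(k): 3:9 1:1  a_3=10
q^4  k|4↦f(k): 4:16 2:4 1:1  a_4=21
n=5: 1·5 5·1  f→[1+25]=26
[q^6] f(1)=1,f(2)=4,f(3)=9,f(6)=36 ⇒ 50
q^7  k|7↦f(k): 1:1 7:49  a_7=50
[q^8] f(1)=1,f(2)=4,f(4)=16,f(8)=64 ⇒ 85
d|9:{1,3,9}  Σf=1+9+81=91
n=10: 1·10 2·5 5·2 10·1  f→[1+4+25+100]=130
n=11: 1·11 11·1  f→[1+121]=122

10, 21, 26, 50, 50, 85, 91, 130, 122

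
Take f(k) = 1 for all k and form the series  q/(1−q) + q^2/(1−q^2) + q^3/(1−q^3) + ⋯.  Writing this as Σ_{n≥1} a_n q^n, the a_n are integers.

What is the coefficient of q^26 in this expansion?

a_26 = 4

d|26:{1,2,13,26}  Σf=1+1+1+1=4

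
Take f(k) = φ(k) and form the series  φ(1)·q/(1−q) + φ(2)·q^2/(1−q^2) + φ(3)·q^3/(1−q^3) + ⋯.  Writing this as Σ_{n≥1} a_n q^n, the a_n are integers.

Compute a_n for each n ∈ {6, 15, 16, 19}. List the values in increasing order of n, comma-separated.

q^6  k|6↦φ(k): 1:1 2:1 3:2 6:2  a_6=6
[q^15] φ(15)=8,φ(5)=4,φ(3)=2,φ(1)=1 ⇒ 15
d|16:{1,2,4,8,16}  Σφ=1+1+2+4+8=16
n=19: 19·1 1·19  φ→[18+1]=19

6, 15, 16, 19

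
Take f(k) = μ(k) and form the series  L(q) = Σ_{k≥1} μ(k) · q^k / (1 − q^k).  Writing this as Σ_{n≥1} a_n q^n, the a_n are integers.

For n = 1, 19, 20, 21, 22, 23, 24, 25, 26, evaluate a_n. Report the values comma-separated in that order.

[q^1] μ(1)=1 ⇒ 1
q^19  k|19↦μ(k): 1:1 19:-1  a_19=0
d|20:{1,2,4,5,10,20}  Σμ=1+(-1)+0+(-1)+1+0=0
q^21  k|21↦μ(k): 1:1 3:-1 7:-1 21:1  a_21=0
[q^22] μ(1)=1,μ(2)=-1,μ(11)=-1,μ(22)=1 ⇒ 0
n=23: 1·23 23·1  μ→[1+(-1)]=0
[q^24] μ(1)=1,μ(2)=-1,μ(3)=-1,μ(4)=0,μ(6)=1,μ(8)=0,μ(12)=0,μ(24)=0 ⇒ 0
q^25  k|25↦μ(k): 25:0 5:-1 1:1  a_25=0
n=26: 26·1 13·2 2·13 1·26  μ→[1+(-1)+(-1)+1]=0

1, 0, 0, 0, 0, 0, 0, 0, 0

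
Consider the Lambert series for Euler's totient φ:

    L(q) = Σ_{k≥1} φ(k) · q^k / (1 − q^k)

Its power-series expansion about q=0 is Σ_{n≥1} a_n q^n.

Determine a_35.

d|35:{1,5,7,35}  Σφ=1+4+6+24=35

a_35 = 35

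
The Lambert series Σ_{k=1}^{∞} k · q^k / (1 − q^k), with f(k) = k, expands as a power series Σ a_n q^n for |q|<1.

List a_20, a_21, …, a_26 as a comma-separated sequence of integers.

42, 32, 36, 24, 60, 31, 42

n=20: 1·20 2·10 4·5 5·4 10·2 20·1  f→[1+2+4+5+10+20]=42
[q^21] f(1)=1,f(3)=3,f(7)=7,f(21)=21 ⇒ 32
q^22  k|22↦f(k): 22:22 11:11 2:2 1:1  a_22=36
q^23  k|23↦f(k): 1:1 23:23  a_23=24
[q^24] f(1)=1,f(2)=2,f(3)=3,f(4)=4,f(6)=6,f(8)=8,f(12)=12,f(24)=24 ⇒ 60
[q^25] f(25)=25,f(5)=5,f(1)=1 ⇒ 31
q^26  k|26↦f(k): 26:26 13:13 2:2 1:1  a_26=42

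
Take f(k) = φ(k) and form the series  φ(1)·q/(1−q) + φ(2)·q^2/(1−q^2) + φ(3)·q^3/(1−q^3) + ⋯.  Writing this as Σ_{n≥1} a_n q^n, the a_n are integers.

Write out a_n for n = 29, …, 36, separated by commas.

d|29:{1,29}  Σφ=1+28=29
q^30  k|30↦φ(k): 1:1 2:1 3:2 5:4 6:2 10:4 15:8 30:8  a_30=30
n=31: 31·1 1·31  φ→[30+1]=31
d|32:{32,16,8,4,2,1}  Σφ=16+8+4+2+1+1=32
[q^33] φ(1)=1,φ(3)=2,φ(11)=10,φ(33)=20 ⇒ 33
d|34:{34,17,2,1}  Σφ=16+16+1+1=34
q^35  k|35↦φ(k): 35:24 7:6 5:4 1:1  a_35=35
n=36: 36·1 18·2 12·3 9·4 6·6 4·9 3·12 2·18 1·36  φ→[12+6+4+6+2+2+2+1+1]=36

29, 30, 31, 32, 33, 34, 35, 36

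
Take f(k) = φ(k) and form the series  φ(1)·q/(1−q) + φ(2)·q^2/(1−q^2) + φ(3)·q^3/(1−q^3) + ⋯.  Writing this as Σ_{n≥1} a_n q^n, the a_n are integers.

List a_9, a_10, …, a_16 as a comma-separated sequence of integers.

[q^9] φ(1)=1,φ(3)=2,φ(9)=6 ⇒ 9
n=10: 1·10 2·5 5·2 10·1  φ→[1+1+4+4]=10
q^11  k|11↦φ(k): 11:10 1:1  a_11=11
d|12:{1,2,3,4,6,12}  Σφ=1+1+2+2+2+4=12
n=13: 13·1 1·13  φ→[12+1]=13
[q^14] φ(14)=6,φ(7)=6,φ(2)=1,φ(1)=1 ⇒ 14
d|15:{1,3,5,15}  Σφ=1+2+4+8=15
q^16  k|16↦φ(k): 1:1 2:1 4:2 8:4 16:8  a_16=16

9, 10, 11, 12, 13, 14, 15, 16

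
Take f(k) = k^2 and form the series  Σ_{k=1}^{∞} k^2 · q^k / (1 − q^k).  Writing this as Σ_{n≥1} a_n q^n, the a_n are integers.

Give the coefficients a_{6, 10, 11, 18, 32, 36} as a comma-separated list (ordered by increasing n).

50, 130, 122, 455, 1365, 1911

[q^6] f(1)=1,f(2)=4,f(3)=9,f(6)=36 ⇒ 50
q^10  k|10↦f(k): 10:100 5:25 2:4 1:1  a_10=130
[q^11] f(11)=121,f(1)=1 ⇒ 122
d|18:{18,9,6,3,2,1}  Σf=324+81+36+9+4+1=455
q^32  k|32↦f(k): 1:1 2:4 4:16 8:64 16:256 32:1024  a_32=1365
d|36:{36,18,12,9,6,4,3,2,1}  Σf=1296+324+144+81+36+16+9+4+1=1911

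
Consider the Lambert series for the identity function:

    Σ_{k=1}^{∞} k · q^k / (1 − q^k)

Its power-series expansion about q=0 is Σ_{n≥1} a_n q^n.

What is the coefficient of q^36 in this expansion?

q^36  k|36↦f(k): 1:1 2:2 3:3 4:4 6:6 9:9 12:12 18:18 36:36  a_36=91

a_36 = 91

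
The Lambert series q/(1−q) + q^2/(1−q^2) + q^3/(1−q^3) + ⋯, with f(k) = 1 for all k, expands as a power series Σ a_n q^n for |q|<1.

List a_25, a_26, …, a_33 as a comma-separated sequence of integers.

3, 4, 4, 6, 2, 8, 2, 6, 4

d|25:{25,5,1}  Σf=1+1+1=3
n=26: 26·1 13·2 2·13 1·26  f→[1+1+1+1]=4
[q^27] f(1)=1,f(3)=1,f(9)=1,f(27)=1 ⇒ 4
n=28: 1·28 2·14 4·7 7·4 14·2 28·1  f→[1+1+1+1+1+1]=6
d|29:{29,1}  Σf=1+1=2
d|30:{1,2,3,5,6,10,15,30}  Σf=1+1+1+1+1+1+1+1=8
[q^31] f(1)=1,f(31)=1 ⇒ 2
[q^32] f(32)=1,f(16)=1,f(8)=1,f(4)=1,f(2)=1,f(1)=1 ⇒ 6
[q^33] f(1)=1,f(3)=1,f(11)=1,f(33)=1 ⇒ 4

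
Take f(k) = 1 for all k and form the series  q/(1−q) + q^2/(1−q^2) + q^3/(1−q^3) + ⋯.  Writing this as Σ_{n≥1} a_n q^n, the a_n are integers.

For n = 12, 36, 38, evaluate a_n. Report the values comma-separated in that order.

6, 9, 4

[q^12] f(12)=1,f(6)=1,f(4)=1,f(3)=1,f(2)=1,f(1)=1 ⇒ 6
q^36  k|36↦f(k): 36:1 18:1 12:1 9:1 6:1 4:1 3:1 2:1 1:1  a_36=9
d|38:{38,19,2,1}  Σf=1+1+1+1=4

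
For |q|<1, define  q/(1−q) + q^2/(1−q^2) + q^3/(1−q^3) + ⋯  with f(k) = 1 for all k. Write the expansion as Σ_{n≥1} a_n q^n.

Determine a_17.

q^17  k|17↦f(k): 1:1 17:1  a_17=2

a_17 = 2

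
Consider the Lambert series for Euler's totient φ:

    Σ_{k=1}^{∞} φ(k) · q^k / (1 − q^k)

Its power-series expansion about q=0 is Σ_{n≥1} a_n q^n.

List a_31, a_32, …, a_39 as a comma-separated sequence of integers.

q^31  k|31↦φ(k): 31:30 1:1  a_31=31
[q^32] φ(1)=1,φ(2)=1,φ(4)=2,φ(8)=4,φ(16)=8,φ(32)=16 ⇒ 32
d|33:{1,3,11,33}  Σφ=1+2+10+20=33
[q^34] φ(34)=16,φ(17)=16,φ(2)=1,φ(1)=1 ⇒ 34
d|35:{1,5,7,35}  Σφ=1+4+6+24=35
q^36  k|36↦φ(k): 36:12 18:6 12:4 9:6 6:2 4:2 3:2 2:1 1:1  a_36=36
[q^37] φ(1)=1,φ(37)=36 ⇒ 37
q^38  k|38↦φ(k): 1:1 2:1 19:18 38:18  a_38=38
n=39: 1·39 3·13 13·3 39·1  φ→[1+2+12+24]=39

31, 32, 33, 34, 35, 36, 37, 38, 39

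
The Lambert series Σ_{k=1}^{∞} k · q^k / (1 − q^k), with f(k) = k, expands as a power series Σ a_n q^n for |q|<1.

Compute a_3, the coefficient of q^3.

a_3 = 4

d|3:{1,3}  Σf=1+3=4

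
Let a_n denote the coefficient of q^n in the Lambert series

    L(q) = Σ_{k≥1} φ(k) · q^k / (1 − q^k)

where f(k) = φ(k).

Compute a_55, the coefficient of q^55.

n=55: 1·55 5·11 11·5 55·1  φ→[1+4+10+40]=55

a_55 = 55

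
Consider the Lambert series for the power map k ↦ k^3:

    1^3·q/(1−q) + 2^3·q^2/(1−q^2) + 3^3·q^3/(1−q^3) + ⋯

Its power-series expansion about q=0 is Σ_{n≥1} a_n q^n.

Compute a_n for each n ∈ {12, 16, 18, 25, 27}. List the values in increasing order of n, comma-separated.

n=12: 12·1 6·2 4·3 3·4 2·6 1·12  f→[1728+216+64+27+8+1]=2044
n=16: 16·1 8·2 4·4 2·8 1·16  f→[4096+512+64+8+1]=4681
[q^18] f(1)=1,f(2)=8,f(3)=27,f(6)=216,f(9)=729,f(18)=5832 ⇒ 6813
n=25: 25·1 5·5 1·25  f→[15625+125+1]=15751
[q^27] f(1)=1,f(3)=27,f(9)=729,f(27)=19683 ⇒ 20440

2044, 4681, 6813, 15751, 20440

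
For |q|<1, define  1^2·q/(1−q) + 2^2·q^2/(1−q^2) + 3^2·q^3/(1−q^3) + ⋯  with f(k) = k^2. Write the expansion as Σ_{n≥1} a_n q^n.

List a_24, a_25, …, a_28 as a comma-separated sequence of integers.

850, 651, 850, 820, 1050

[q^24] f(1)=1,f(2)=4,f(3)=9,f(4)=16,f(6)=36,f(8)=64,f(12)=144,f(24)=576 ⇒ 850
q^25  k|25↦f(k): 25:625 5:25 1:1  a_25=651
q^26  k|26↦f(k): 26:676 13:169 2:4 1:1  a_26=850
d|27:{1,3,9,27}  Σf=1+9+81+729=820
d|28:{1,2,4,7,14,28}  Σf=1+4+16+49+196+784=1050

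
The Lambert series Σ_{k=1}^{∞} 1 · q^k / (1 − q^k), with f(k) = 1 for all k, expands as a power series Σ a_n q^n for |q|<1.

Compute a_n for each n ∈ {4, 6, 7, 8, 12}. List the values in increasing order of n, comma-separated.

3, 4, 2, 4, 6

[q^4] f(1)=1,f(2)=1,f(4)=1 ⇒ 3
d|6:{1,2,3,6}  Σf=1+1+1+1=4
[q^7] f(1)=1,f(7)=1 ⇒ 2
[q^8] f(1)=1,f(2)=1,f(4)=1,f(8)=1 ⇒ 4
q^12  k|12↦f(k): 12:1 6:1 4:1 3:1 2:1 1:1  a_12=6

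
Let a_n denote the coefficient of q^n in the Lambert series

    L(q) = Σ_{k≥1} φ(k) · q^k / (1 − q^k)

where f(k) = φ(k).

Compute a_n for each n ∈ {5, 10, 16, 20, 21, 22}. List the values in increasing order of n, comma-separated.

q^5  k|5↦φ(k): 5:4 1:1  a_5=5
n=10: 10·1 5·2 2·5 1·10  φ→[4+4+1+1]=10
n=16: 16·1 8·2 4·4 2·8 1·16  φ→[8+4+2+1+1]=16
d|20:{1,2,4,5,10,20}  Σφ=1+1+2+4+4+8=20
[q^21] φ(21)=12,φ(7)=6,φ(3)=2,φ(1)=1 ⇒ 21
[q^22] φ(22)=10,φ(11)=10,φ(2)=1,φ(1)=1 ⇒ 22

5, 10, 16, 20, 21, 22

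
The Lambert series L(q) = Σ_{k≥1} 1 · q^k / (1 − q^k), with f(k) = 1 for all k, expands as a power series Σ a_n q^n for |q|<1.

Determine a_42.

q^42  k|42↦f(k): 1:1 2:1 3:1 6:1 7:1 14:1 21:1 42:1  a_42=8

a_42 = 8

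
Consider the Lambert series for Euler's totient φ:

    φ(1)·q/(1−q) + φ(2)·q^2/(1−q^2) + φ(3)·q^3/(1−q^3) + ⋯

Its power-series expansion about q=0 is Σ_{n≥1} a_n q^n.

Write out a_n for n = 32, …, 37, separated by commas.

d|32:{1,2,4,8,16,32}  Σφ=1+1+2+4+8+16=32
d|33:{1,3,11,33}  Σφ=1+2+10+20=33
[q^34] φ(34)=16,φ(17)=16,φ(2)=1,φ(1)=1 ⇒ 34
d|35:{35,7,5,1}  Σφ=24+6+4+1=35
[q^36] φ(1)=1,φ(2)=1,φ(3)=2,φ(4)=2,φ(6)=2,φ(9)=6,φ(12)=4,φ(18)=6,φ(36)=12 ⇒ 36
d|37:{1,37}  Σφ=1+36=37

32, 33, 34, 35, 36, 37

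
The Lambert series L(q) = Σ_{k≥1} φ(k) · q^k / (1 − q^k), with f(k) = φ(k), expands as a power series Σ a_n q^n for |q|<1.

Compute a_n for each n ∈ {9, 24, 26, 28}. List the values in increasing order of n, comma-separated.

n=9: 9·1 3·3 1·9  φ→[6+2+1]=9
[q^24] φ(24)=8,φ(12)=4,φ(8)=4,φ(6)=2,φ(4)=2,φ(3)=2,φ(2)=1,φ(1)=1 ⇒ 24
[q^26] φ(26)=12,φ(13)=12,φ(2)=1,φ(1)=1 ⇒ 26
n=28: 28·1 14·2 7·4 4·7 2·14 1·28  φ→[12+6+6+2+1+1]=28

9, 24, 26, 28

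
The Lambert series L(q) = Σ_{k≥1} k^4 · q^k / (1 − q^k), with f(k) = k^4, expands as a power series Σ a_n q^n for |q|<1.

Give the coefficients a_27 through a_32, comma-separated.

q^27  k|27↦f(k): 27:531441 9:6561 3:81 1:1  a_27=538084
d|28:{28,14,7,4,2,1}  Σf=614656+38416+2401+256+16+1=655746
n=29: 1·29 29·1  f→[1+707281]=707282
n=30: 30·1 15·2 10·3 6·5 5·6 3·10 2·15 1·30  f→[810000+50625+10000+1296+625+81+16+1]=872644
[q^31] f(31)=923521,f(1)=1 ⇒ 923522
n=32: 32·1 16·2 8·4 4·8 2·16 1·32  f→[1048576+65536+4096+256+16+1]=1118481

538084, 655746, 707282, 872644, 923522, 1118481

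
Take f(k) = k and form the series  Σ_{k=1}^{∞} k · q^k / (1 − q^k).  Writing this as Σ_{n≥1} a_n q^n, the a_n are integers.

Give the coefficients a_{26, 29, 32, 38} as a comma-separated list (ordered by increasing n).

d|26:{26,13,2,1}  Σf=26+13+2+1=42
n=29: 29·1 1·29  f→[29+1]=30
q^32  k|32↦f(k): 1:1 2:2 4:4 8:8 16:16 32:32  a_32=63
q^38  k|38↦f(k): 38:38 19:19 2:2 1:1  a_38=60

42, 30, 63, 60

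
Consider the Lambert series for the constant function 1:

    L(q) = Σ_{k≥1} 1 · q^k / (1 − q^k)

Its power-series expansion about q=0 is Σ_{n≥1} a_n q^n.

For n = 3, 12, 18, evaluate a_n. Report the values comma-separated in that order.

2, 6, 6

n=3: 3·1 1·3  f→[1+1]=2
[q^12] f(1)=1,f(2)=1,f(3)=1,f(4)=1,f(6)=1,f(12)=1 ⇒ 6
[q^18] f(18)=1,f(9)=1,f(6)=1,f(3)=1,f(2)=1,f(1)=1 ⇒ 6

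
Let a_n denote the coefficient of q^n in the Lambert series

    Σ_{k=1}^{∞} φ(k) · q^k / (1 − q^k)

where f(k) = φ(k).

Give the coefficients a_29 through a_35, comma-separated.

n=29: 1·29 29·1  φ→[1+28]=29
n=30: 30·1 15·2 10·3 6·5 5·6 3·10 2·15 1·30  φ→[8+8+4+2+4+2+1+1]=30
n=31: 1·31 31·1  φ→[1+30]=31
[q^32] φ(32)=16,φ(16)=8,φ(8)=4,φ(4)=2,φ(2)=1,φ(1)=1 ⇒ 32
q^33  k|33↦φ(k): 1:1 3:2 11:10 33:20  a_33=33
d|34:{1,2,17,34}  Σφ=1+1+16+16=34
[q^35] φ(35)=24,φ(7)=6,φ(5)=4,φ(1)=1 ⇒ 35

29, 30, 31, 32, 33, 34, 35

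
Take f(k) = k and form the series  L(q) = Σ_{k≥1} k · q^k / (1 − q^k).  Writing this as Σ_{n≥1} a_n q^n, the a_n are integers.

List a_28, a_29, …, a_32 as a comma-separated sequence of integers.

[q^28] f(1)=1,f(2)=2,f(4)=4,f(7)=7,f(14)=14,f(28)=28 ⇒ 56
q^29  k|29↦f(k): 1:1 29:29  a_29=30
n=30: 1·30 2·15 3·10 5·6 6·5 10·3 15·2 30·1  f→[1+2+3+5+6+10+15+30]=72
[q^31] f(1)=1,f(31)=31 ⇒ 32
[q^32] f(32)=32,f(16)=16,f(8)=8,f(4)=4,f(2)=2,f(1)=1 ⇒ 63

56, 30, 72, 32, 63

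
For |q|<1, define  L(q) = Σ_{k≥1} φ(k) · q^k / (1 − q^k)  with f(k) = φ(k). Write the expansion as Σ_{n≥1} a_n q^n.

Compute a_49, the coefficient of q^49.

[q^49] φ(49)=42,φ(7)=6,φ(1)=1 ⇒ 49

a_49 = 49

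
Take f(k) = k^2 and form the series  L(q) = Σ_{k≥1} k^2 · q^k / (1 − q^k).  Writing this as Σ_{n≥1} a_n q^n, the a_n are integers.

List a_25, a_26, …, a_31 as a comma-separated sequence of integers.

[q^25] f(1)=1,f(5)=25,f(25)=625 ⇒ 651
q^26  k|26↦f(k): 1:1 2:4 13:169 26:676  a_26=850
d|27:{27,9,3,1}  Σf=729+81+9+1=820
n=28: 1·28 2·14 4·7 7·4 14·2 28·1  f→[1+4+16+49+196+784]=1050
q^29  k|29↦f(k): 1:1 29:841  a_29=842
[q^30] f(1)=1,f(2)=4,f(3)=9,f(5)=25,f(6)=36,f(10)=100,f(15)=225,f(30)=900 ⇒ 1300
n=31: 1·31 31·1  f→[1+961]=962

651, 850, 820, 1050, 842, 1300, 962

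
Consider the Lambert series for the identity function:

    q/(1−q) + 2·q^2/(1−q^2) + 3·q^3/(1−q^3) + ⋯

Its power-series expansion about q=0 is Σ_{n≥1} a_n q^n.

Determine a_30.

q^30  k|30↦f(k): 1:1 2:2 3:3 5:5 6:6 10:10 15:15 30:30  a_30=72

a_30 = 72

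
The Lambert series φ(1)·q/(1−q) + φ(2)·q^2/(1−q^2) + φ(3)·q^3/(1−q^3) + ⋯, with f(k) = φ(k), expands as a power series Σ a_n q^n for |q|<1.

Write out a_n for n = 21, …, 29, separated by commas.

n=21: 21·1 7·3 3·7 1·21  φ→[12+6+2+1]=21
q^22  k|22↦φ(k): 22:10 11:10 2:1 1:1  a_22=22
n=23: 1·23 23·1  φ→[1+22]=23
n=24: 24·1 12·2 8·3 6·4 4·6 3·8 2·12 1·24  φ→[8+4+4+2+2+2+1+1]=24
n=25: 1·25 5·5 25·1  φ→[1+4+20]=25
q^26  k|26↦φ(k): 26:12 13:12 2:1 1:1  a_26=26
n=27: 1·27 3·9 9·3 27·1  φ→[1+2+6+18]=27
[q^28] φ(1)=1,φ(2)=1,φ(4)=2,φ(7)=6,φ(14)=6,φ(28)=12 ⇒ 28
n=29: 1·29 29·1  φ→[1+28]=29

21, 22, 23, 24, 25, 26, 27, 28, 29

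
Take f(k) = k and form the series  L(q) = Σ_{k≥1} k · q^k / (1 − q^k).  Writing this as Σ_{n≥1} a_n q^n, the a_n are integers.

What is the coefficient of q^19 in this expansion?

a_19 = 20

d|19:{1,19}  Σf=1+19=20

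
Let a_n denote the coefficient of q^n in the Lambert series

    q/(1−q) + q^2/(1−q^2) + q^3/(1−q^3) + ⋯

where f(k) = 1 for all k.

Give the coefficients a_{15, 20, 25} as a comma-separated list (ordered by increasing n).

4, 6, 3

[q^15] f(15)=1,f(5)=1,f(3)=1,f(1)=1 ⇒ 4
q^20  k|20↦f(k): 1:1 2:1 4:1 5:1 10:1 20:1  a_20=6
d|25:{1,5,25}  Σf=1+1+1=3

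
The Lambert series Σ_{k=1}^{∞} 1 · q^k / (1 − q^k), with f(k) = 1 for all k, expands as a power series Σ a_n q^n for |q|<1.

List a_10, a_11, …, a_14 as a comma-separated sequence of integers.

4, 2, 6, 2, 4

q^10  k|10↦f(k): 10:1 5:1 2:1 1:1  a_10=4
n=11: 11·1 1·11  f→[1+1]=2
n=12: 1·12 2·6 3·4 4·3 6·2 12·1  f→[1+1+1+1+1+1]=6
[q^13] f(1)=1,f(13)=1 ⇒ 2
[q^14] f(14)=1,f(7)=1,f(2)=1,f(1)=1 ⇒ 4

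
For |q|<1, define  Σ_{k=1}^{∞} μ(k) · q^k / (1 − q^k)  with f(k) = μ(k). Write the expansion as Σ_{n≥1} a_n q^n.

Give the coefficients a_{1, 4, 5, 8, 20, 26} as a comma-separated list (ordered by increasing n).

1, 0, 0, 0, 0, 0

d|1:{1}  Σμ=1=1
n=4: 1·4 2·2 4·1  μ→[1+(-1)+0]=0
[q^5] μ(5)=-1,μ(1)=1 ⇒ 0
q^8  k|8↦μ(k): 8:0 4:0 2:-1 1:1  a_8=0
d|20:{1,2,4,5,10,20}  Σμ=1+(-1)+0+(-1)+1+0=0
d|26:{26,13,2,1}  Σμ=1+(-1)+(-1)+1=0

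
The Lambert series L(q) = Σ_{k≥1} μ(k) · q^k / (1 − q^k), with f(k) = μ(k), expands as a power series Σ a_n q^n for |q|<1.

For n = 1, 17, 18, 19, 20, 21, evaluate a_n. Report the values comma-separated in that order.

n=1: 1·1  μ→[1]=1
[q^17] μ(17)=-1,μ(1)=1 ⇒ 0
d|18:{18,9,6,3,2,1}  Σμ=0+0+1+(-1)+(-1)+1=0
n=19: 1·19 19·1  μ→[1+(-1)]=0
[q^20] μ(1)=1,μ(2)=-1,μ(4)=0,μ(5)=-1,μ(10)=1,μ(20)=0 ⇒ 0
q^21  k|21↦μ(k): 21:1 7:-1 3:-1 1:1  a_21=0

1, 0, 0, 0, 0, 0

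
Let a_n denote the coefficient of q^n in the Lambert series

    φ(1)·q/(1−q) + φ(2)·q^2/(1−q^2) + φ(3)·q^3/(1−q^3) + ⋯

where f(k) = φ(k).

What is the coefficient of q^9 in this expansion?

q^9  k|9↦φ(k): 1:1 3:2 9:6  a_9=9

a_9 = 9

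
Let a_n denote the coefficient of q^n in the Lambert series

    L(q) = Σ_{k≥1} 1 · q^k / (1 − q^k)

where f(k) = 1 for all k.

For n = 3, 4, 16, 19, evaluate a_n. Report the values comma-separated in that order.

d|3:{3,1}  Σf=1+1=2
d|4:{4,2,1}  Σf=1+1+1=3
[q^16] f(1)=1,f(2)=1,f(4)=1,f(8)=1,f(16)=1 ⇒ 5
n=19: 1·19 19·1  f→[1+1]=2

2, 3, 5, 2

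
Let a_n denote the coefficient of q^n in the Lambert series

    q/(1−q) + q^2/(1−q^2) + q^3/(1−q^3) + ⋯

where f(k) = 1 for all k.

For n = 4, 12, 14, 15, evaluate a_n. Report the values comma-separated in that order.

3, 6, 4, 4

q^4  k|4↦f(k): 4:1 2:1 1:1  a_4=3
n=12: 12·1 6·2 4·3 3·4 2·6 1·12  f→[1+1+1+1+1+1]=6
n=14: 14·1 7·2 2·7 1·14  f→[1+1+1+1]=4
q^15  k|15↦f(k): 15:1 5:1 3:1 1:1  a_15=4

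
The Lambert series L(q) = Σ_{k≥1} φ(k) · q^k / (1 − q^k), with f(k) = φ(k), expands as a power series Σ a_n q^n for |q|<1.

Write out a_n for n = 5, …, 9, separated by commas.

q^5  k|5↦φ(k): 1:1 5:4  a_5=5
n=6: 1·6 2·3 3·2 6·1  φ→[1+1+2+2]=6
d|7:{1,7}  Σφ=1+6=7
d|8:{8,4,2,1}  Σφ=4+2+1+1=8
n=9: 9·1 3·3 1·9  φ→[6+2+1]=9

5, 6, 7, 8, 9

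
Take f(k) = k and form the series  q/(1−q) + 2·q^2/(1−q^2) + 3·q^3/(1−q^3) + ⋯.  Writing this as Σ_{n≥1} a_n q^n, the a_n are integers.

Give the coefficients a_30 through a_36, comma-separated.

72, 32, 63, 48, 54, 48, 91

n=30: 30·1 15·2 10·3 6·5 5·6 3·10 2·15 1·30  f→[30+15+10+6+5+3+2+1]=72
[q^31] f(31)=31,f(1)=1 ⇒ 32
[q^32] f(1)=1,f(2)=2,f(4)=4,f(8)=8,f(16)=16,f(32)=32 ⇒ 63
q^33  k|33↦f(k): 1:1 3:3 11:11 33:33  a_33=48
q^34  k|34↦f(k): 1:1 2:2 17:17 34:34  a_34=54
q^35  k|35↦f(k): 35:35 7:7 5:5 1:1  a_35=48
d|36:{1,2,3,4,6,9,12,18,36}  Σf=1+2+3+4+6+9+12+18+36=91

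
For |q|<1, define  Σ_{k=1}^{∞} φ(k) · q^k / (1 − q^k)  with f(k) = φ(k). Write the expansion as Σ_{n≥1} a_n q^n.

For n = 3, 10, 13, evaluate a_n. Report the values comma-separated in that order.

d|3:{1,3}  Σφ=1+2=3
[q^10] φ(1)=1,φ(2)=1,φ(5)=4,φ(10)=4 ⇒ 10
[q^13] φ(13)=12,φ(1)=1 ⇒ 13

3, 10, 13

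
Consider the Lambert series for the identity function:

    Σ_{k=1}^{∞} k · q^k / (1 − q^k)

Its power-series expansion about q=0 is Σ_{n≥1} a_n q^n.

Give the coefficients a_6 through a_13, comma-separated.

q^6  k|6↦f(k): 6:6 3:3 2:2 1:1  a_6=12
[q^7] f(7)=7,f(1)=1 ⇒ 8
q^8  k|8↦f(k): 8:8 4:4 2:2 1:1  a_8=15
d|9:{1,3,9}  Σf=1+3+9=13
d|10:{1,2,5,10}  Σf=1+2+5+10=18
d|11:{1,11}  Σf=1+11=12
d|12:{12,6,4,3,2,1}  Σf=12+6+4+3+2+1=28
d|13:{13,1}  Σf=13+1=14

12, 8, 15, 13, 18, 12, 28, 14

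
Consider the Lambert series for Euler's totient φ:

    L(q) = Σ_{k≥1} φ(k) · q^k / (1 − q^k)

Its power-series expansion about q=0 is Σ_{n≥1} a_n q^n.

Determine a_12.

d|12:{12,6,4,3,2,1}  Σφ=4+2+2+2+1+1=12

a_12 = 12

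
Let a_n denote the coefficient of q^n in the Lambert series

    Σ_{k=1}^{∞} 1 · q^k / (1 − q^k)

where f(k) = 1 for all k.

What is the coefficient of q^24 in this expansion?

[q^24] f(24)=1,f(12)=1,f(8)=1,f(6)=1,f(4)=1,f(3)=1,f(2)=1,f(1)=1 ⇒ 8

a_24 = 8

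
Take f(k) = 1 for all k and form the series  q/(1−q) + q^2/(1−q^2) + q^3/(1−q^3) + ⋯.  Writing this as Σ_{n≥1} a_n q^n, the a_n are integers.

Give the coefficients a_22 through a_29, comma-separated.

4, 2, 8, 3, 4, 4, 6, 2

n=22: 1·22 2·11 11·2 22·1  f→[1+1+1+1]=4
q^23  k|23↦f(k): 1:1 23:1  a_23=2
[q^24] f(24)=1,f(12)=1,f(8)=1,f(6)=1,f(4)=1,f(3)=1,f(2)=1,f(1)=1 ⇒ 8
n=25: 25·1 5·5 1·25  f→[1+1+1]=3
q^26  k|26↦f(k): 1:1 2:1 13:1 26:1  a_26=4
d|27:{27,9,3,1}  Σf=1+1+1+1=4
q^28  k|28↦f(k): 28:1 14:1 7:1 4:1 2:1 1:1  a_28=6
q^29  k|29↦f(k): 29:1 1:1  a_29=2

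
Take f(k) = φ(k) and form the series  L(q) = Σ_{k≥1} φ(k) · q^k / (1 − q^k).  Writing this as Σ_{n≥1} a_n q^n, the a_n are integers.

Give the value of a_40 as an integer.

n=40: 1·40 2·20 4·10 5·8 8·5 10·4 20·2 40·1  φ→[1+1+2+4+4+4+8+16]=40

a_40 = 40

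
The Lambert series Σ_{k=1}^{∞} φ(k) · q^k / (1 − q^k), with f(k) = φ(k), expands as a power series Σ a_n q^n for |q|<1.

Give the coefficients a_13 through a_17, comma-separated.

[q^13] φ(1)=1,φ(13)=12 ⇒ 13
d|14:{14,7,2,1}  Σφ=6+6+1+1=14
d|15:{15,5,3,1}  Σφ=8+4+2+1=15
[q^16] φ(1)=1,φ(2)=1,φ(4)=2,φ(8)=4,φ(16)=8 ⇒ 16
q^17  k|17↦φ(k): 1:1 17:16  a_17=17

13, 14, 15, 16, 17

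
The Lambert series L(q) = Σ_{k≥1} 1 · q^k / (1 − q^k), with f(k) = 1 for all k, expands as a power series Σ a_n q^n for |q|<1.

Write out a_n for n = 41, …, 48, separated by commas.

2, 8, 2, 6, 6, 4, 2, 10

q^41  k|41↦f(k): 41:1 1:1  a_41=2
d|42:{42,21,14,7,6,3,2,1}  Σf=1+1+1+1+1+1+1+1=8
q^43  k|43↦f(k): 43:1 1:1  a_43=2
[q^44] f(1)=1,f(2)=1,f(4)=1,f(11)=1,f(22)=1,f(44)=1 ⇒ 6
d|45:{1,3,5,9,15,45}  Σf=1+1+1+1+1+1=6
q^46  k|46↦f(k): 46:1 23:1 2:1 1:1  a_46=4
q^47  k|47↦f(k): 1:1 47:1  a_47=2
d|48:{1,2,3,4,6,8,12,16,24,48}  Σf=1+1+1+1+1+1+1+1+1+1=10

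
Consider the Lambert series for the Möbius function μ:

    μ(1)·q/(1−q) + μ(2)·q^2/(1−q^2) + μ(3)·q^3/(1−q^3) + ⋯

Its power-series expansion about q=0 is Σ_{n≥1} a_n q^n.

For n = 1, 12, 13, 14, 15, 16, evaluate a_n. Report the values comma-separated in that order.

1, 0, 0, 0, 0, 0

n=1: 1·1  μ→[1]=1
q^12  k|12↦μ(k): 12:0 6:1 4:0 3:-1 2:-1 1:1  a_12=0
n=13: 13·1 1·13  μ→[(-1)+1]=0
[q^14] μ(1)=1,μ(2)=-1,μ(7)=-1,μ(14)=1 ⇒ 0
d|15:{1,3,5,15}  Σμ=1+(-1)+(-1)+1=0
[q^16] μ(1)=1,μ(2)=-1,μ(4)=0,μ(8)=0,μ(16)=0 ⇒ 0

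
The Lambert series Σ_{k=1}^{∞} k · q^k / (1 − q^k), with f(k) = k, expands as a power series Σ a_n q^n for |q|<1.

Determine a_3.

a_3 = 4

n=3: 1·3 3·1  f→[1+3]=4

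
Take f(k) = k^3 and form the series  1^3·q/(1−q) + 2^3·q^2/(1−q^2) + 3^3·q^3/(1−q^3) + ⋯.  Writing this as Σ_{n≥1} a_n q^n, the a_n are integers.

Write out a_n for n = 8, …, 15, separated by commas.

585, 757, 1134, 1332, 2044, 2198, 3096, 3528

q^8  k|8↦f(k): 8:512 4:64 2:8 1:1  a_8=585
[q^9] f(9)=729,f(3)=27,f(1)=1 ⇒ 757
[q^10] f(1)=1,f(2)=8,f(5)=125,f(10)=1000 ⇒ 1134
d|11:{11,1}  Σf=1331+1=1332
d|12:{12,6,4,3,2,1}  Σf=1728+216+64+27+8+1=2044
d|13:{1,13}  Σf=1+2197=2198
d|14:{1,2,7,14}  Σf=1+8+343+2744=3096
n=15: 1·15 3·5 5·3 15·1  f→[1+27+125+3375]=3528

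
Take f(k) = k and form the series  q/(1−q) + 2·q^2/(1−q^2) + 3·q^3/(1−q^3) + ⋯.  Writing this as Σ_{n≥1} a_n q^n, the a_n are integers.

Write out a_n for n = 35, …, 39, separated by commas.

d|35:{35,7,5,1}  Σf=35+7+5+1=48
d|36:{36,18,12,9,6,4,3,2,1}  Σf=36+18+12+9+6+4+3+2+1=91
[q^37] f(37)=37,f(1)=1 ⇒ 38
q^38  k|38↦f(k): 38:38 19:19 2:2 1:1  a_38=60
[q^39] f(39)=39,f(13)=13,f(3)=3,f(1)=1 ⇒ 56

48, 91, 38, 60, 56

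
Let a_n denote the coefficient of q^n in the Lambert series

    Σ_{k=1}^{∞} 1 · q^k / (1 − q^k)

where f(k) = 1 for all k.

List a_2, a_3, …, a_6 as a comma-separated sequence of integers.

d|2:{1,2}  Σf=1+1=2
d|3:{3,1}  Σf=1+1=2
[q^4] f(4)=1,f(2)=1,f(1)=1 ⇒ 3
n=5: 5·1 1·5  f→[1+1]=2
q^6  k|6↦f(k): 6:1 3:1 2:1 1:1  a_6=4

2, 2, 3, 2, 4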